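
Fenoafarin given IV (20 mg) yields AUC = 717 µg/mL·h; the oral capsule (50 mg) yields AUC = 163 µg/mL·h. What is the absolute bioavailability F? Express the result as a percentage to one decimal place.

F = (AUC_ev / D_ev) / (AUC_iv / D_iv)
  = (163/50) / (717/20)
  = 3.26 / 35.85 = 0.0909
  = 9.09%

F = 9.1%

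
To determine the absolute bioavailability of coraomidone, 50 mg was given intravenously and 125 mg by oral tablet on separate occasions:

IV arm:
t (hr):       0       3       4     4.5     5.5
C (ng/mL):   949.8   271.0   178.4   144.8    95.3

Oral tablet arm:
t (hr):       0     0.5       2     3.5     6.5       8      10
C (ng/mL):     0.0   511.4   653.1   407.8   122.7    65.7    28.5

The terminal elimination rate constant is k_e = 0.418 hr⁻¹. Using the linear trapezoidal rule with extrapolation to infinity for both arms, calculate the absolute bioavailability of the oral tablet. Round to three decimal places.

Trapezoidal AUC_0→5.5 (IV):
  [0→3]: (949.8+271.0)/2 × 3 = 1831.2
  [3→4]: (271.0+178.4)/2 × 1 = 224.7
  [4→4.5]: (178.4+144.8)/2 × 0.5 = 80.8
  [4.5→5.5]: (144.8+95.3)/2 × 1 = 120.05
  Sum = 2256.75 ng/mL·hr
IV tail: 95.3/0.418 = 227.990; AUC_iv,0→∞ = 2256.75 + 227.990 = 2484.74 ng/mL·hr
Trapezoidal AUC_0→10 (oral tablet):
  [0→0.5]: (0.0+511.4)/2 × 0.5 = 127.85
  [0.5→2]: (511.4+653.1)/2 × 1.5 = 873.375
  [2→3.5]: (653.1+407.8)/2 × 1.5 = 795.675
  [3.5→6.5]: (407.8+122.7)/2 × 3 = 795.75
  [6.5→8]: (122.7+65.7)/2 × 1.5 = 141.3
  [8→10]: (65.7+28.5)/2 × 2 = 94.2
  Sum = 2828.15 ng/mL·hr
oral tablet tail: 28.5/0.418 = 68.182; AUC_ev,0→∞ = 2828.15 + 68.182 = 2896.332 ng/mL·hr
F = (AUC_ev/D_ev)/(AUC_iv/D_iv) = (2896.332/125)/(2484.74/50) = 23.170656/49.6948 = 0.4663

F = 0.466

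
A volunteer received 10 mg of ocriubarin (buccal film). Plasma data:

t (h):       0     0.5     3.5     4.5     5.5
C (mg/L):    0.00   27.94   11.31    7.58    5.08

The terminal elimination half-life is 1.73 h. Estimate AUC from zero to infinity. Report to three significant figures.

AUC = 94.3 mg/L·h

Trapezoidal AUC_0→5.5:
  [0→0.5]: (0.00+27.94)/2 × 0.5 = 6.985
  [0.5→3.5]: (27.94+11.31)/2 × 3 = 58.875
  [3.5→4.5]: (11.31+7.58)/2 × 1 = 9.445
  [4.5→5.5]: (7.58+5.08)/2 × 1 = 6.33
  Sum = 81.635 mg/L·h
k_e = ln2 / t½ = 0.693147 / 1.73 = 0.4007 h^-1
Extrapolated tail: C_last / k_e = 5.08 / 0.4007 = 12.678
AUC_0→∞ = 81.635 + 12.678 = 94.313 mg/L·h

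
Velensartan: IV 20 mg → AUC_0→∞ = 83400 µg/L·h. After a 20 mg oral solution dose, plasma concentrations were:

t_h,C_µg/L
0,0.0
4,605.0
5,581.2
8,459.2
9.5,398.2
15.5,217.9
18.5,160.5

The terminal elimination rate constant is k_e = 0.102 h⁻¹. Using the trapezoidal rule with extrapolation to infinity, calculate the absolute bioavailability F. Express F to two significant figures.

Trapezoidal AUC_0→18.5 (oral solution):
  [0→4]: (0.0+605.0)/2 × 4 = 1210.0
  [4→5]: (605.0+581.2)/2 × 1 = 593.1
  [5→8]: (581.2+459.2)/2 × 3 = 1560.6
  [8→9.5]: (459.2+398.2)/2 × 1.5 = 643.05
  [9.5→15.5]: (398.2+217.9)/2 × 6 = 1848.3
  [15.5→18.5]: (217.9+160.5)/2 × 3 = 567.6
  Sum = 6422.65 µg/L·h
Tail: C_last/k_e = 160.5/0.102 = 1573.529
AUC_0→∞ (oral solution) = 6422.65 + 1573.529 = 7996.179 µg/L·h
F = (AUC_ev/D_ev)/(AUC_iv/D_iv) = (7996.179/20)/(83400/20) = 399.80895/4170 = 0.0959

F = 0.096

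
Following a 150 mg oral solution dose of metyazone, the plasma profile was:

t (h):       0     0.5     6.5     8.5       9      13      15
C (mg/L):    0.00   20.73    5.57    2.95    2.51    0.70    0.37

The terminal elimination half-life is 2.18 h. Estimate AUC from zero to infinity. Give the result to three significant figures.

AUC = 103 mg/L·h

Trapezoidal AUC_0→15:
  [0→0.5]: (0.00+20.73)/2 × 0.5 = 5.1825
  [0.5→6.5]: (20.73+5.57)/2 × 6 = 78.9
  [6.5→8.5]: (5.57+2.95)/2 × 2 = 8.52
  [8.5→9]: (2.95+2.51)/2 × 0.5 = 1.365
  [9→13]: (2.51+0.70)/2 × 4 = 6.42
  [13→15]: (0.70+0.37)/2 × 2 = 1.07
  Sum = 101.4575 mg/L·h
k_e = ln2 / t½ = 0.693147 / 2.18 = 0.3180 h^-1
Extrapolated tail: C_last / k_e = 0.37 / 0.318 = 1.164
AUC_0→∞ = 101.4575 + 1.164 = 102.6215 mg/L·h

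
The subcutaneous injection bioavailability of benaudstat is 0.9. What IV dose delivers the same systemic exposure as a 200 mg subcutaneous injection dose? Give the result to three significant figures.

Systemic exposure from an extravascular dose = F × D_ev, so the equivalent IV dose is F × D_ev.
D_iv = F × D_ev = 0.9 × 200 = 180 mg

D_iv = 180 mg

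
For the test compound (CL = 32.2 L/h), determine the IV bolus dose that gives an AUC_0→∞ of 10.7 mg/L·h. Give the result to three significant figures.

Dose = 345 mg

Dose_iv = CL × AUC_0→∞
     = 32.2 × 10.7 = 344.54 mg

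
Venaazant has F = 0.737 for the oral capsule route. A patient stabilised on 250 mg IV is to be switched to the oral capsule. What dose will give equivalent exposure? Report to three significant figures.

For equal systemic exposure: F × D_ev = D_iv
D_ev = D_iv / F = 250 / 0.737 = 339.213 mg

D_oral = 339 mg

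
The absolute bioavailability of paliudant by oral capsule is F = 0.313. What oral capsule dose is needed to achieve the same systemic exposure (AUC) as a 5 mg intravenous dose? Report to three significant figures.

For equal systemic exposure: F × D_ev = D_iv
D_ev = D_iv / F = 5 / 0.313 = 15.9744 mg

D_oral = 16.0 mg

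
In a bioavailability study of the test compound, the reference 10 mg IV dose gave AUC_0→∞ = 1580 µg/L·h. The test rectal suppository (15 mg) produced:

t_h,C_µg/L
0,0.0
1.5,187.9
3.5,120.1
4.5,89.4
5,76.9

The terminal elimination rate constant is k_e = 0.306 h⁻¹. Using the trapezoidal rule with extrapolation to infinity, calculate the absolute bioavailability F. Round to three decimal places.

Trapezoidal AUC_0→5 (rectal suppository):
  [0→1.5]: (0.0+187.9)/2 × 1.5 = 140.925
  [1.5→3.5]: (187.9+120.1)/2 × 2 = 308.0
  [3.5→4.5]: (120.1+89.4)/2 × 1 = 104.75
  [4.5→5]: (89.4+76.9)/2 × 0.5 = 41.575
  Sum = 595.25 µg/L·h
Tail: C_last/k_e = 76.9/0.306 = 251.307
AUC_0→∞ (rectal suppository) = 595.25 + 251.307 = 846.557 µg/L·h
F = (AUC_ev/D_ev)/(AUC_iv/D_iv) = (846.557/15)/(1580/10) = 56.4371/158 = 0.3572

F = 0.357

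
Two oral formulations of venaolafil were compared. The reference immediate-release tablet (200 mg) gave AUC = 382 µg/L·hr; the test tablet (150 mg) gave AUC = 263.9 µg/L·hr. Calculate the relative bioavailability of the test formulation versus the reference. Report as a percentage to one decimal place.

F_rel = 92.1%

F_rel = (AUC_test/D_test) / (AUC_ref/D_ref)
      = (263.9/150) / (382/200)
      = 1.75933 / 1.91 = 0.9211 = 92.11%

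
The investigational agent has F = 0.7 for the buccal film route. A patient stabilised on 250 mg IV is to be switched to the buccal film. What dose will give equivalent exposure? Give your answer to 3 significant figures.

D_buccal = 357 mg

For equal systemic exposure: F × D_ev = D_iv
D_ev = D_iv / F = 250 / 0.7 = 357.143 mg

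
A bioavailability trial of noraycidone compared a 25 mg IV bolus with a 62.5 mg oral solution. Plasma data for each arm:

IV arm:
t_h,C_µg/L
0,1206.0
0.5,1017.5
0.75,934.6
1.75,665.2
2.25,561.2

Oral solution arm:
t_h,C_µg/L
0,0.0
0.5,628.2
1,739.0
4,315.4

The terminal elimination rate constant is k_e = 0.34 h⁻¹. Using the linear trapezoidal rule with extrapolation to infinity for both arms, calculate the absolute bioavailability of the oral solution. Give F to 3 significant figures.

Trapezoidal AUC_0→2.25 (IV):
  [0→0.5]: (1206.0+1017.5)/2 × 0.5 = 555.875
  [0.5→0.75]: (1017.5+934.6)/2 × 0.25 = 244.0125
  [0.75→1.75]: (934.6+665.2)/2 × 1 = 799.9
  [1.75→2.25]: (665.2+561.2)/2 × 0.5 = 306.6
  Sum = 1906.3875 µg/L·h
IV tail: 561.2/0.34 = 1650.588; AUC_iv,0→∞ = 1906.3875 + 1650.588 = 3556.9755 µg/L·h
Trapezoidal AUC_0→4 (oral solution):
  [0→0.5]: (0.0+628.2)/2 × 0.5 = 157.05
  [0.5→1]: (628.2+739.0)/2 × 0.5 = 341.8
  [1→4]: (739.0+315.4)/2 × 3 = 1581.6
  Sum = 2080.45 µg/L·h
oral solution tail: 315.4/0.34 = 927.647; AUC_ev,0→∞ = 2080.45 + 927.647 = 3008.097 µg/L·h
F = (AUC_ev/D_ev)/(AUC_iv/D_iv) = (3008.097/62.5)/(3556.9755/25) = 48.129552/142.27902 = 0.3383

F = 0.338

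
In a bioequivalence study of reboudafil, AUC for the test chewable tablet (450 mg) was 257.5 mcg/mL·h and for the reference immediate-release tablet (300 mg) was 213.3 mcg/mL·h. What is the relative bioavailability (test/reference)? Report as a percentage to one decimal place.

F_rel = (AUC_test/D_test) / (AUC_ref/D_ref)
      = (257.5/450) / (213.3/300)
      = 0.572222 / 0.711 = 0.8048 = 80.48%

F_rel = 80.5%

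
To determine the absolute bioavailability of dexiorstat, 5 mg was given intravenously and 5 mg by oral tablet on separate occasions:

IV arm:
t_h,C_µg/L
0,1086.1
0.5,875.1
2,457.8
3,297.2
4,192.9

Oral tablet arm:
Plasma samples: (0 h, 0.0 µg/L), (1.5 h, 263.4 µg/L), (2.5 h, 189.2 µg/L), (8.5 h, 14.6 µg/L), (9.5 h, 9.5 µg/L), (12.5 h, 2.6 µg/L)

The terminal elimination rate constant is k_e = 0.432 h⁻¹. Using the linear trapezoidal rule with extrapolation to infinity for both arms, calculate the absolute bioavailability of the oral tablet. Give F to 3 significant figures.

Trapezoidal AUC_0→4 (IV):
  [0→0.5]: (1086.1+875.1)/2 × 0.5 = 490.3
  [0.5→2]: (875.1+457.8)/2 × 1.5 = 999.675
  [2→3]: (457.8+297.2)/2 × 1 = 377.5
  [3→4]: (297.2+192.9)/2 × 1 = 245.05
  Sum = 2112.525 µg/L·h
IV tail: 192.9/0.432 = 446.528; AUC_iv,0→∞ = 2112.525 + 446.528 = 2559.053 µg/L·h
Trapezoidal AUC_0→12.5 (oral tablet):
  [0→1.5]: (0.0+263.4)/2 × 1.5 = 197.55
  [1.5→2.5]: (263.4+189.2)/2 × 1 = 226.3
  [2.5→8.5]: (189.2+14.6)/2 × 6 = 611.4
  [8.5→9.5]: (14.6+9.5)/2 × 1 = 12.05
  [9.5→12.5]: (9.5+2.6)/2 × 3 = 18.15
  Sum = 1065.45 µg/L·h
oral tablet tail: 2.6/0.432 = 6.019; AUC_ev,0→∞ = 1065.45 + 6.019 = 1071.469 µg/L·h
F = (AUC_ev/D_ev)/(AUC_iv/D_iv) = (1071.469/5)/(2559.053/5) = 214.2938/511.8106 = 0.4187

F = 0.419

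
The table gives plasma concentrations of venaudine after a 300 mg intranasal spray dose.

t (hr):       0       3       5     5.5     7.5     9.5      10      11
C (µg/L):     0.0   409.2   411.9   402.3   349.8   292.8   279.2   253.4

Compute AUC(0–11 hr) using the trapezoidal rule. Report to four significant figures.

Trapezoidal AUC_0→11:
  [0→3]: (0.0+409.2)/2 × 3 = 613.8
  [3→5]: (409.2+411.9)/2 × 2 = 821.1
  [5→5.5]: (411.9+402.3)/2 × 0.5 = 203.55
  [5.5→7.5]: (402.3+349.8)/2 × 2 = 752.1
  [7.5→9.5]: (349.8+292.8)/2 × 2 = 642.6
  [9.5→10]: (292.8+279.2)/2 × 0.5 = 143.0
  [10→11]: (279.2+253.4)/2 × 1 = 266.3
  Sum = 3442.45 µg/L·hr

AUC = 3442 µg/L·hr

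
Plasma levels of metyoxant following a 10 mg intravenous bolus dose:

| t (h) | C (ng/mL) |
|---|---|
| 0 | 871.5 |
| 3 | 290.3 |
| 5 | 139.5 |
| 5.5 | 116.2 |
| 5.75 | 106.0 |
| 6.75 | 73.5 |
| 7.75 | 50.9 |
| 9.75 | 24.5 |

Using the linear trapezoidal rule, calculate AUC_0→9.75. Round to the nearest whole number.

Trapezoidal AUC_0→9.75:
  [0→3]: (871.5+290.3)/2 × 3 = 1742.7
  [3→5]: (290.3+139.5)/2 × 2 = 429.8
  [5→5.5]: (139.5+116.2)/2 × 0.5 = 63.925
  [5.5→5.75]: (116.2+106.0)/2 × 0.25 = 27.775
  [5.75→6.75]: (106.0+73.5)/2 × 1 = 89.75
  [6.75→7.75]: (73.5+50.9)/2 × 1 = 62.2
  [7.75→9.75]: (50.9+24.5)/2 × 2 = 75.4
  Sum = 2491.55 ng/mL·h

AUC = 2492 ng/mL·h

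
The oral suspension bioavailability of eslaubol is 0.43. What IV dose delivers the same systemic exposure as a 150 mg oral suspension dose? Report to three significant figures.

D_iv = 64.5 mg

Systemic exposure from an extravascular dose = F × D_ev, so the equivalent IV dose is F × D_ev.
D_iv = F × D_ev = 0.43 × 150 = 64.5 mg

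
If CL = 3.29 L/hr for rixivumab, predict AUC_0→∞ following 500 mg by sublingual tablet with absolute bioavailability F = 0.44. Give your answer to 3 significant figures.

AUC_0→∞ = F × Dose / CL
        = 0.44 × 500 / 3.29 = 66.8693 mg/L·hr

AUC = 66.9 mg/L·hr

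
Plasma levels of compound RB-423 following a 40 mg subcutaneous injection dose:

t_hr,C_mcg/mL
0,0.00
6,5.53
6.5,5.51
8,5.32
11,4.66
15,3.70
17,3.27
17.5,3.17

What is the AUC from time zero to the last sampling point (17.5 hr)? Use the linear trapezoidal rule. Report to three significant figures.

AUC = 67.7 mcg/mL·hr

Trapezoidal AUC_0→17.5:
  [0→6]: (0.00+5.53)/2 × 6 = 16.59
  [6→6.5]: (5.53+5.51)/2 × 0.5 = 2.76
  [6.5→8]: (5.51+5.32)/2 × 1.5 = 8.1225
  [8→11]: (5.32+4.66)/2 × 3 = 14.97
  [11→15]: (4.66+3.70)/2 × 4 = 16.72
  [15→17]: (3.70+3.27)/2 × 2 = 6.97
  [17→17.5]: (3.27+3.17)/2 × 0.5 = 1.61
  Sum = 67.7425 mcg/mL·hr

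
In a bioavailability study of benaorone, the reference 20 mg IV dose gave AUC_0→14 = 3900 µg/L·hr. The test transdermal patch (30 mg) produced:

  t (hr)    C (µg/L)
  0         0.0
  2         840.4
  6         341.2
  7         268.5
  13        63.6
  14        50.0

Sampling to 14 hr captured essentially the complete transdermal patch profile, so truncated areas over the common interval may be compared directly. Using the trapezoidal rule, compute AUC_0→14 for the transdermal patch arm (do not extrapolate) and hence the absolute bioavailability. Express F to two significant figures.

F = 0.78

Trapezoidal AUC_0→14 (transdermal patch):
  [0→2]: (0.0+840.4)/2 × 2 = 840.4
  [2→6]: (840.4+341.2)/2 × 4 = 2363.2
  [6→7]: (341.2+268.5)/2 × 1 = 304.85
  [7→13]: (268.5+63.6)/2 × 6 = 996.3
  [13→14]: (63.6+50.0)/2 × 1 = 56.8
  Sum = 4561.55 µg/L·hr
F = (AUC_ev/D_ev)/(AUC_iv/D_iv) = (4561.55/30)/(3900/20) = 152.052/195 = 0.7798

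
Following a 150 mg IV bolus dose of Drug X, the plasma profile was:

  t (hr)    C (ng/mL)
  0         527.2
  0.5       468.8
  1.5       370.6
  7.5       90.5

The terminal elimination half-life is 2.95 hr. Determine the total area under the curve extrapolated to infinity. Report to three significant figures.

AUC = 2440 ng/mL·hr

Trapezoidal AUC_0→7.5:
  [0→0.5]: (527.2+468.8)/2 × 0.5 = 249.0
  [0.5→1.5]: (468.8+370.6)/2 × 1 = 419.7
  [1.5→7.5]: (370.6+90.5)/2 × 6 = 1383.3
  Sum = 2052.0 ng/mL·hr
k_e = ln2 / t½ = 0.693147 / 2.95 = 0.2350 hr^-1
Extrapolated tail: C_last / k_e = 90.5 / 0.235 = 385.106
AUC_0→∞ = 2052.0 + 385.106 = 2437.106 ng/mL·hr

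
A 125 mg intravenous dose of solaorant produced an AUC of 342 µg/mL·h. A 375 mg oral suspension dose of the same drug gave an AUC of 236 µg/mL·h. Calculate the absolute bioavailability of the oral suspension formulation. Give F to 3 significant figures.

F = 0.230

F = (AUC_ev / D_ev) / (AUC_iv / D_iv)
  = (236/375) / (342/125)
  = 0.629333 / 2.736 = 0.2300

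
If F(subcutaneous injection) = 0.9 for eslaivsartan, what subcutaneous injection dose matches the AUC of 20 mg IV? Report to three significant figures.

For equal systemic exposure: F × D_ev = D_iv
D_ev = D_iv / F = 20 / 0.9 = 22.2222 mg

D_subcutaneous = 22.2 mg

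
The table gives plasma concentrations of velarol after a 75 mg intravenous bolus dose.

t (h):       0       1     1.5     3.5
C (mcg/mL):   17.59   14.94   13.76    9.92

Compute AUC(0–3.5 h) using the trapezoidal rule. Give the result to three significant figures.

Trapezoidal AUC_0→3.5:
  [0→1]: (17.59+14.94)/2 × 1 = 16.265
  [1→1.5]: (14.94+13.76)/2 × 0.5 = 7.175
  [1.5→3.5]: (13.76+9.92)/2 × 2 = 23.68
  Sum = 47.12 mcg/mL·h

AUC = 47.1 mcg/mL·h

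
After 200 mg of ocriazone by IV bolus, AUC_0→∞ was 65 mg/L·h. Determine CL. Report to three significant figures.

CL = Dose_iv / AUC_0→∞
   = 200 / 65 = 3.07692 L/h

CL = 3.08 L/h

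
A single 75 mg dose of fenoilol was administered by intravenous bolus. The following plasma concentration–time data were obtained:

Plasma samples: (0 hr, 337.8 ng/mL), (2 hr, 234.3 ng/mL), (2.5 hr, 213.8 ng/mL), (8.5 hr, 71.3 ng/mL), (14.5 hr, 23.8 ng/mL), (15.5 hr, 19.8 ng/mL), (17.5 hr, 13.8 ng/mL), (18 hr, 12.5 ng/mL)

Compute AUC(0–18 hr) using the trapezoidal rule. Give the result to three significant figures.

Trapezoidal AUC_0→18:
  [0→2]: (337.8+234.3)/2 × 2 = 572.1
  [2→2.5]: (234.3+213.8)/2 × 0.5 = 112.025
  [2.5→8.5]: (213.8+71.3)/2 × 6 = 855.3
  [8.5→14.5]: (71.3+23.8)/2 × 6 = 285.3
  [14.5→15.5]: (23.8+19.8)/2 × 1 = 21.8
  [15.5→17.5]: (19.8+13.8)/2 × 2 = 33.6
  [17.5→18]: (13.8+12.5)/2 × 0.5 = 6.575
  Sum = 1886.7 ng/mL·hr

AUC = 1890 ng/mL·hr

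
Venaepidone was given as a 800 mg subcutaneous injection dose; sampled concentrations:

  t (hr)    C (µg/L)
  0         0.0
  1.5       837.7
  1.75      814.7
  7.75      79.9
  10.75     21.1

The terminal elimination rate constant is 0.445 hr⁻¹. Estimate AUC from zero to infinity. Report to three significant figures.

Trapezoidal AUC_0→10.75:
  [0→1.5]: (0.0+837.7)/2 × 1.5 = 628.275
  [1.5→1.75]: (837.7+814.7)/2 × 0.25 = 206.55
  [1.75→7.75]: (814.7+79.9)/2 × 6 = 2683.8
  [7.75→10.75]: (79.9+21.1)/2 × 3 = 151.5
  Sum = 3670.125 µg/L·hr
Extrapolated tail: C_last / k_e = 21.1 / 0.445 = 47.416
AUC_0→∞ = 3670.125 + 47.416 = 3717.541 µg/L·hr

AUC = 3720 µg/L·hr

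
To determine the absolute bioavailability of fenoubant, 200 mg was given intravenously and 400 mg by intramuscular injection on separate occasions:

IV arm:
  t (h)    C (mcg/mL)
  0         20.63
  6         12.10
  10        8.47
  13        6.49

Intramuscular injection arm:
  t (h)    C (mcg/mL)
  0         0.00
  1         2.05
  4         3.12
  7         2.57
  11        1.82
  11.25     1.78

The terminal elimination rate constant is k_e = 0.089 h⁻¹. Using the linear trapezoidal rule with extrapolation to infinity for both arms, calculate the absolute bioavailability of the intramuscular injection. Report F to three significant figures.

Trapezoidal AUC_0→13 (IV):
  [0→6]: (20.63+12.10)/2 × 6 = 98.19
  [6→10]: (12.10+8.47)/2 × 4 = 41.14
  [10→13]: (8.47+6.49)/2 × 3 = 22.44
  Sum = 161.77 mcg/mL·h
IV tail: 6.49/0.089 = 72.921; AUC_iv,0→∞ = 161.77 + 72.921 = 234.691 mcg/mL·h
Trapezoidal AUC_0→11.25 (intramuscular injection):
  [0→1]: (0.00+2.05)/2 × 1 = 1.025
  [1→4]: (2.05+3.12)/2 × 3 = 7.755
  [4→7]: (3.12+2.57)/2 × 3 = 8.535
  [7→11]: (2.57+1.82)/2 × 4 = 8.78
  [11→11.25]: (1.82+1.78)/2 × 0.25 = 0.45
  Sum = 26.545 mcg/mL·h
intramuscular injection tail: 1.78/0.089 = 20.000; AUC_ev,0→∞ = 26.545 + 20.000 = 46.545 mcg/mL·h
F = (AUC_ev/D_ev)/(AUC_iv/D_iv) = (46.545/400)/(234.691/200) = 0.1163625/1.173455 = 0.0992

F = 0.0992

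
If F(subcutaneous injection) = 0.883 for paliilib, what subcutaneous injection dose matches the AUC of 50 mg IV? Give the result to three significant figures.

D_subcutaneous = 56.6 mg

For equal systemic exposure: F × D_ev = D_iv
D_ev = D_iv / F = 50 / 0.883 = 56.6251 mg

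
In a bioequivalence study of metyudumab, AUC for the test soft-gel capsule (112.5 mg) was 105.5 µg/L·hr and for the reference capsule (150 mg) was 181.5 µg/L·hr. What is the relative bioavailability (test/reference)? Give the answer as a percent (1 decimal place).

F_rel = 77.5%

F_rel = (AUC_test/D_test) / (AUC_ref/D_ref)
      = (105.5/112.5) / (181.5/150)
      = 0.937778 / 1.21 = 0.7750 = 77.50%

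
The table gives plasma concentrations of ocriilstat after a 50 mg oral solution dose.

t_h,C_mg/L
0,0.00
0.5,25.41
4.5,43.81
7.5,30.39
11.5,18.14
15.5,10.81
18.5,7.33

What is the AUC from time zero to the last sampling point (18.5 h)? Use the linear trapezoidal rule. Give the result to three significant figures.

Trapezoidal AUC_0→18.5:
  [0→0.5]: (0.00+25.41)/2 × 0.5 = 6.3525
  [0.5→4.5]: (25.41+43.81)/2 × 4 = 138.44
  [4.5→7.5]: (43.81+30.39)/2 × 3 = 111.3
  [7.5→11.5]: (30.39+18.14)/2 × 4 = 97.06
  [11.5→15.5]: (18.14+10.81)/2 × 4 = 57.9
  [15.5→18.5]: (10.81+7.33)/2 × 3 = 27.21
  Sum = 438.2625 mg/L·h

AUC = 438 mg/L·h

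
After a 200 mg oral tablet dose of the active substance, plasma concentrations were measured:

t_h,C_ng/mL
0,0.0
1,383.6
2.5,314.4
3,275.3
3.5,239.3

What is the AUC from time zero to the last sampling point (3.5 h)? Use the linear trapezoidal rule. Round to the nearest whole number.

AUC = 991 ng/mL·h

Trapezoidal AUC_0→3.5:
  [0→1]: (0.0+383.6)/2 × 1 = 191.8
  [1→2.5]: (383.6+314.4)/2 × 1.5 = 523.5
  [2.5→3]: (314.4+275.3)/2 × 0.5 = 147.425
  [3→3.5]: (275.3+239.3)/2 × 0.5 = 128.65
  Sum = 991.375 ng/mL·h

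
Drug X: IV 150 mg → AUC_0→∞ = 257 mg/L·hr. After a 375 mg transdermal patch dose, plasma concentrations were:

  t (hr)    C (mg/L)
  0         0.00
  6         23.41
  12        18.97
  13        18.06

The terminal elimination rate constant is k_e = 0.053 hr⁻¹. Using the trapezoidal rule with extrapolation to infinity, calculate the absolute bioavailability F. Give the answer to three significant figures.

Trapezoidal AUC_0→13 (transdermal patch):
  [0→6]: (0.00+23.41)/2 × 6 = 70.23
  [6→12]: (23.41+18.97)/2 × 6 = 127.14
  [12→13]: (18.97+18.06)/2 × 1 = 18.515
  Sum = 215.885 mg/L·hr
Tail: C_last/k_e = 18.06/0.053 = 340.755
AUC_0→∞ (transdermal patch) = 215.885 + 340.755 = 556.64 mg/L·hr
F = (AUC_ev/D_ev)/(AUC_iv/D_iv) = (556.64/375)/(257/150) = 1.48437/1.71333 = 0.8664

F = 0.866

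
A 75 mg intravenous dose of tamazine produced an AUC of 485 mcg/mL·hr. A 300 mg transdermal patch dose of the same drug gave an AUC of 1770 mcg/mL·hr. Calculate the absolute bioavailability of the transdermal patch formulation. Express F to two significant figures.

F = (AUC_ev / D_ev) / (AUC_iv / D_iv)
  = (1770/300) / (485/75)
  = 5.9 / 6.46667 = 0.9124

F = 0.91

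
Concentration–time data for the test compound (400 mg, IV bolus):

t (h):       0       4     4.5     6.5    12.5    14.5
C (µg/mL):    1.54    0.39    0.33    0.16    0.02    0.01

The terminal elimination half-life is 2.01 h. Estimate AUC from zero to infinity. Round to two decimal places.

AUC = 5.13 µg/mL·h

Trapezoidal AUC_0→14.5:
  [0→4]: (1.54+0.39)/2 × 4 = 3.86
  [4→4.5]: (0.39+0.33)/2 × 0.5 = 0.18
  [4.5→6.5]: (0.33+0.16)/2 × 2 = 0.49
  [6.5→12.5]: (0.16+0.02)/2 × 6 = 0.54
  [12.5→14.5]: (0.02+0.01)/2 × 2 = 0.03
  Sum = 5.1 µg/mL·h
k_e = ln2 / t½ = 0.693147 / 2.01 = 0.3448 h^-1
Extrapolated tail: C_last / k_e = 0.01 / 0.3448 = 0.029
AUC_0→∞ = 5.1 + 0.029 = 5.129 µg/mL·h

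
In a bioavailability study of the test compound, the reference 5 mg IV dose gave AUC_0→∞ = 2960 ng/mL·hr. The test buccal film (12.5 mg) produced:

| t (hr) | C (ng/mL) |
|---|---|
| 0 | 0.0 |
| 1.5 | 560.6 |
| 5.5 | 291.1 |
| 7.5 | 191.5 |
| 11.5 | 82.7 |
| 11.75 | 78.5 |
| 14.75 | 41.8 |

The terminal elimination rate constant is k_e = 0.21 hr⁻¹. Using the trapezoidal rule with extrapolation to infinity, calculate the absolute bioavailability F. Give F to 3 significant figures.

Trapezoidal AUC_0→14.75 (buccal film):
  [0→1.5]: (0.0+560.6)/2 × 1.5 = 420.45
  [1.5→5.5]: (560.6+291.1)/2 × 4 = 1703.4
  [5.5→7.5]: (291.1+191.5)/2 × 2 = 482.6
  [7.5→11.5]: (191.5+82.7)/2 × 4 = 548.4
  [11.5→11.75]: (82.7+78.5)/2 × 0.25 = 20.15
  [11.75→14.75]: (78.5+41.8)/2 × 3 = 180.45
  Sum = 3355.45 ng/mL·hr
Tail: C_last/k_e = 41.8/0.21 = 199.048
AUC_0→∞ (buccal film) = 3355.45 + 199.048 = 3554.498 ng/mL·hr
F = (AUC_ev/D_ev)/(AUC_iv/D_iv) = (3554.498/12.5)/(2960/5) = 284.35984/592 = 0.4803

F = 0.480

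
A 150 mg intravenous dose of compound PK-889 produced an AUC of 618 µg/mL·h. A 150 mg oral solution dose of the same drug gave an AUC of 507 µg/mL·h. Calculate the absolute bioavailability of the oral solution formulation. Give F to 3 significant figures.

F = (AUC_ev / D_ev) / (AUC_iv / D_iv)
  = (507/150) / (618/150)
  = 3.38 / 4.12 = 0.8204

F = 0.820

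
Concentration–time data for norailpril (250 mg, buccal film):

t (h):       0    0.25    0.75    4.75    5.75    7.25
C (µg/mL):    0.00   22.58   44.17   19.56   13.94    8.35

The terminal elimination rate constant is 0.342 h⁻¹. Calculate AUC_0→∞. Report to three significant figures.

Trapezoidal AUC_0→7.25:
  [0→0.25]: (0.00+22.58)/2 × 0.25 = 2.8225
  [0.25→0.75]: (22.58+44.17)/2 × 0.5 = 16.6875
  [0.75→4.75]: (44.17+19.56)/2 × 4 = 127.46
  [4.75→5.75]: (19.56+13.94)/2 × 1 = 16.75
  [5.75→7.25]: (13.94+8.35)/2 × 1.5 = 16.7175
  Sum = 180.4375 µg/mL·h
Extrapolated tail: C_last / k_e = 8.35 / 0.342 = 24.415
AUC_0→∞ = 180.4375 + 24.415 = 204.8525 µg/mL·h

AUC = 205 µg/mL·h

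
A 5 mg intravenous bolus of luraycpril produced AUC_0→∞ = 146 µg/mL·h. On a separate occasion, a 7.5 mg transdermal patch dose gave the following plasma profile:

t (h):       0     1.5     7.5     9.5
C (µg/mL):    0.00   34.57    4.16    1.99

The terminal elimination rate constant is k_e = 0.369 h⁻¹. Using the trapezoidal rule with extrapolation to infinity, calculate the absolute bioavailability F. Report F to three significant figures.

F = 0.702

Trapezoidal AUC_0→9.5 (transdermal patch):
  [0→1.5]: (0.00+34.57)/2 × 1.5 = 25.9275
  [1.5→7.5]: (34.57+4.16)/2 × 6 = 116.19
  [7.5→9.5]: (4.16+1.99)/2 × 2 = 6.15
  Sum = 148.2675 µg/mL·h
Tail: C_last/k_e = 1.99/0.369 = 5.393
AUC_0→∞ (transdermal patch) = 148.2675 + 5.393 = 153.6605 µg/mL·h
F = (AUC_ev/D_ev)/(AUC_iv/D_iv) = (153.6605/7.5)/(146/5) = 20.4881/29.2 = 0.7016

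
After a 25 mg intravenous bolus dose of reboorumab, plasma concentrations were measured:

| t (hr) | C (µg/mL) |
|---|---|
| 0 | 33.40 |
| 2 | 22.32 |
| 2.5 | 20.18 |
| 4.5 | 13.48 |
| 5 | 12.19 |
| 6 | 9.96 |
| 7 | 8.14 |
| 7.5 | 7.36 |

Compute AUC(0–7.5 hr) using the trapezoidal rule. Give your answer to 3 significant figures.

AUC = 130 µg/mL·hr

Trapezoidal AUC_0→7.5:
  [0→2]: (33.40+22.32)/2 × 2 = 55.72
  [2→2.5]: (22.32+20.18)/2 × 0.5 = 10.625
  [2.5→4.5]: (20.18+13.48)/2 × 2 = 33.66
  [4.5→5]: (13.48+12.19)/2 × 0.5 = 6.4175
  [5→6]: (12.19+9.96)/2 × 1 = 11.075
  [6→7]: (9.96+8.14)/2 × 1 = 9.05
  [7→7.5]: (8.14+7.36)/2 × 0.5 = 3.875
  Sum = 130.4225 µg/mL·hr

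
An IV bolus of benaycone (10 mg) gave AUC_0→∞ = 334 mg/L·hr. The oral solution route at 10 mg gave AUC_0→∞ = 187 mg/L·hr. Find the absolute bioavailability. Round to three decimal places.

F = (AUC_ev / D_ev) / (AUC_iv / D_iv)
  = (187/10) / (334/10)
  = 18.7 / 33.4 = 0.5599

F = 0.560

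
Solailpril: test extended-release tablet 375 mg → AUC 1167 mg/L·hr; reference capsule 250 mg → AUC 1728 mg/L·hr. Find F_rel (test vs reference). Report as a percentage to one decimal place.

F_rel = 45.0%

F_rel = (AUC_test/D_test) / (AUC_ref/D_ref)
      = (1167/375) / (1728/250)
      = 3.112 / 6.912 = 0.4502 = 45.02%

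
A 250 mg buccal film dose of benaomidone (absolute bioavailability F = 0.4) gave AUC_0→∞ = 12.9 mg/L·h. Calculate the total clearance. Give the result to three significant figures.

CL = 7.75 L/h

CL = F × Dose / AUC_0→∞
   = 0.4 × 250 / 12.9 = 7.75194 L/h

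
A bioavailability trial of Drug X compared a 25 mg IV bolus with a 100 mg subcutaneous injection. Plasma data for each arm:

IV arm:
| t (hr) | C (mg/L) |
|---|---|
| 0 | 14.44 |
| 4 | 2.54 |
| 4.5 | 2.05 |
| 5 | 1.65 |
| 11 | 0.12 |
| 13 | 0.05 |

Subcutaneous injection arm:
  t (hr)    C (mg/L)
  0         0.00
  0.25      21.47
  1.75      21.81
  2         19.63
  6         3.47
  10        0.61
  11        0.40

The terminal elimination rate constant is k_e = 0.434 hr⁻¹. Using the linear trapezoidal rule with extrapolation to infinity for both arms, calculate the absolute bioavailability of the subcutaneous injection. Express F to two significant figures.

F = 0.58

Trapezoidal AUC_0→13 (IV):
  [0→4]: (14.44+2.54)/2 × 4 = 33.96
  [4→4.5]: (2.54+2.05)/2 × 0.5 = 1.1475
  [4.5→5]: (2.05+1.65)/2 × 0.5 = 0.925
  [5→11]: (1.65+0.12)/2 × 6 = 5.31
  [11→13]: (0.12+0.05)/2 × 2 = 0.17
  Sum = 41.5125 mg/L·hr
IV tail: 0.05/0.434 = 0.115; AUC_iv,0→∞ = 41.5125 + 0.115 = 41.6275 mg/L·hr
Trapezoidal AUC_0→11 (subcutaneous injection):
  [0→0.25]: (0.00+21.47)/2 × 0.25 = 2.68375
  [0.25→1.75]: (21.47+21.81)/2 × 1.5 = 32.46
  [1.75→2]: (21.81+19.63)/2 × 0.25 = 5.18
  [2→6]: (19.63+3.47)/2 × 4 = 46.2
  [6→10]: (3.47+0.61)/2 × 4 = 8.16
  [10→11]: (0.61+0.40)/2 × 1 = 0.505
  Sum = 95.18875 mg/L·hr
subcutaneous injection tail: 0.40/0.434 = 0.922; AUC_ev,0→∞ = 95.18875 + 0.922 = 96.11075 mg/L·hr
F = (AUC_ev/D_ev)/(AUC_iv/D_iv) = (96.11075/100)/(41.6275/25) = 0.9611075/1.6651 = 0.5772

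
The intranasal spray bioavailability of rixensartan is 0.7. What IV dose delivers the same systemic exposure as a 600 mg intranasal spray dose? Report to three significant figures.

D_iv = 420 mg

Systemic exposure from an extravascular dose = F × D_ev, so the equivalent IV dose is F × D_ev.
D_iv = F × D_ev = 0.7 × 600 = 420 mg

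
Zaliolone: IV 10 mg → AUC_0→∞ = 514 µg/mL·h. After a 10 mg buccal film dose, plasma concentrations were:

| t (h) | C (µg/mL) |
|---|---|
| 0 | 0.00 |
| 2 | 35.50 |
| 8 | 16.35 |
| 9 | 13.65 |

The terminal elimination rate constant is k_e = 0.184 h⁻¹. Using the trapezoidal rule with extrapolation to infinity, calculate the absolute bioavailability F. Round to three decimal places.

Trapezoidal AUC_0→9 (buccal film):
  [0→2]: (0.00+35.50)/2 × 2 = 35.5
  [2→8]: (35.50+16.35)/2 × 6 = 155.55
  [8→9]: (16.35+13.65)/2 × 1 = 15.0
  Sum = 206.05 µg/mL·h
Tail: C_last/k_e = 13.65/0.184 = 74.185
AUC_0→∞ (buccal film) = 206.05 + 74.185 = 280.235 µg/mL·h
F = (AUC_ev/D_ev)/(AUC_iv/D_iv) = (280.235/10)/(514/10) = 28.0235/51.4 = 0.5452

F = 0.545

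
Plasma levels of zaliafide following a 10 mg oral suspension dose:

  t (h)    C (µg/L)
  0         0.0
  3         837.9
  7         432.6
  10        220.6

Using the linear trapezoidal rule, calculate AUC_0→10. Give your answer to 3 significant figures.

AUC = 4780 µg/L·h

Trapezoidal AUC_0→10:
  [0→3]: (0.0+837.9)/2 × 3 = 1256.85
  [3→7]: (837.9+432.6)/2 × 4 = 2541.0
  [7→10]: (432.6+220.6)/2 × 3 = 979.8
  Sum = 4777.65 µg/L·h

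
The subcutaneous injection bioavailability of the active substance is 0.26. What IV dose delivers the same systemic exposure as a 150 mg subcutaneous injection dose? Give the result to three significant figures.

Systemic exposure from an extravascular dose = F × D_ev, so the equivalent IV dose is F × D_ev.
D_iv = F × D_ev = 0.26 × 150 = 39 mg

D_iv = 39.0 mg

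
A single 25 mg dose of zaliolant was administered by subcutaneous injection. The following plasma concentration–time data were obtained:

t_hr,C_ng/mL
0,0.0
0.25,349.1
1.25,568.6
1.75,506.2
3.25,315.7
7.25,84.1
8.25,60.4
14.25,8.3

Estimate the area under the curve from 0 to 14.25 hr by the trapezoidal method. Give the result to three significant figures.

Trapezoidal AUC_0→14.25:
  [0→0.25]: (0.0+349.1)/2 × 0.25 = 43.6375
  [0.25→1.25]: (349.1+568.6)/2 × 1 = 458.85
  [1.25→1.75]: (568.6+506.2)/2 × 0.5 = 268.7
  [1.75→3.25]: (506.2+315.7)/2 × 1.5 = 616.425
  [3.25→7.25]: (315.7+84.1)/2 × 4 = 799.6
  [7.25→8.25]: (84.1+60.4)/2 × 1 = 72.25
  [8.25→14.25]: (60.4+8.3)/2 × 6 = 206.1
  Sum = 2465.5625 ng/mL·hr

AUC = 2470 ng/mL·hr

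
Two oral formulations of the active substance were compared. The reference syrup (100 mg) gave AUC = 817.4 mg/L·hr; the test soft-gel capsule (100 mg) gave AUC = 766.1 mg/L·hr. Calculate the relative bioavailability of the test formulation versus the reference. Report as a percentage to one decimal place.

F_rel = 93.7%

F_rel = (AUC_test/D_test) / (AUC_ref/D_ref)
      = (766.1/100) / (817.4/100)
      = 7.661 / 8.174 = 0.9372 = 93.72%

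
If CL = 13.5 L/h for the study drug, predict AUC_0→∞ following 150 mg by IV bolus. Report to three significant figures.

AUC = 11.1 mg/L·h

AUC_0→∞ = Dose_iv / CL
        = 150 / 13.5 = 11.1111 mg/L·h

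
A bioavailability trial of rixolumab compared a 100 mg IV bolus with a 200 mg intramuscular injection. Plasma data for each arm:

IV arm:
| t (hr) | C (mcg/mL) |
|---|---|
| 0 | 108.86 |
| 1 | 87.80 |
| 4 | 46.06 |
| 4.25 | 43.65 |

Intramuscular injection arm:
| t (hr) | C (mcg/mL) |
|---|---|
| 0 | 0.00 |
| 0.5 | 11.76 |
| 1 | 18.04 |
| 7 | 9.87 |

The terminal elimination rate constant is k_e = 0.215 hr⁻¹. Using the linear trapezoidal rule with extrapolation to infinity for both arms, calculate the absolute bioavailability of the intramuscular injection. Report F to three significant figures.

Trapezoidal AUC_0→4.25 (IV):
  [0→1]: (108.86+87.80)/2 × 1 = 98.33
  [1→4]: (87.80+46.06)/2 × 3 = 200.79
  [4→4.25]: (46.06+43.65)/2 × 0.25 = 11.21375
  Sum = 310.33375 mcg/mL·hr
IV tail: 43.65/0.215 = 203.023; AUC_iv,0→∞ = 310.33375 + 203.023 = 513.35675 mcg/mL·hr
Trapezoidal AUC_0→7 (intramuscular injection):
  [0→0.5]: (0.00+11.76)/2 × 0.5 = 2.94
  [0.5→1]: (11.76+18.04)/2 × 0.5 = 7.45
  [1→7]: (18.04+9.87)/2 × 6 = 83.73
  Sum = 94.12 mcg/mL·hr
intramuscular injection tail: 9.87/0.215 = 45.907; AUC_ev,0→∞ = 94.12 + 45.907 = 140.027 mcg/mL·hr
F = (AUC_ev/D_ev)/(AUC_iv/D_iv) = (140.027/200)/(513.35675/100) = 0.700135/5.1335675 = 0.1364

F = 0.136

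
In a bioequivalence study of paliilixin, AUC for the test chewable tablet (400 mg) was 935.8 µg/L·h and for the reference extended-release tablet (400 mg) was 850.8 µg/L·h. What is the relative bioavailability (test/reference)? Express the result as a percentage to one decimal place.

F_rel = 110.0%

F_rel = (AUC_test/D_test) / (AUC_ref/D_ref)
      = (935.8/400) / (850.8/400)
      = 2.3395 / 2.127 = 1.0999 = 109.99%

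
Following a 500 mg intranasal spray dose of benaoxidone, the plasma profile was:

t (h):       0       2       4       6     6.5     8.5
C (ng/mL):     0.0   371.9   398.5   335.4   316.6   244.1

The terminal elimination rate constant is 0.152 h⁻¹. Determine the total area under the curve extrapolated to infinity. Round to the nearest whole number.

Trapezoidal AUC_0→8.5:
  [0→2]: (0.0+371.9)/2 × 2 = 371.9
  [2→4]: (371.9+398.5)/2 × 2 = 770.4
  [4→6]: (398.5+335.4)/2 × 2 = 733.9
  [6→6.5]: (335.4+316.6)/2 × 0.5 = 163.0
  [6.5→8.5]: (316.6+244.1)/2 × 2 = 560.7
  Sum = 2599.9 ng/mL·h
Extrapolated tail: C_last / k_e = 244.1 / 0.152 = 1605.921
AUC_0→∞ = 2599.9 + 1605.921 = 4205.821 ng/mL·h

AUC = 4206 ng/mL·h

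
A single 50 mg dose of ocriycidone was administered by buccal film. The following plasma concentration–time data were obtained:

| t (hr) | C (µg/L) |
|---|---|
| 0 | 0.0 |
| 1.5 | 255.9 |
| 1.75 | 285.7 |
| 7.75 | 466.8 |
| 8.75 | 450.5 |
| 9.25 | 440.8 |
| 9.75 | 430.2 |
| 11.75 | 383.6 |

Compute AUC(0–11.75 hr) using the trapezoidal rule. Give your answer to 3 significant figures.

Trapezoidal AUC_0→11.75:
  [0→1.5]: (0.0+255.9)/2 × 1.5 = 191.925
  [1.5→1.75]: (255.9+285.7)/2 × 0.25 = 67.7
  [1.75→7.75]: (285.7+466.8)/2 × 6 = 2257.5
  [7.75→8.75]: (466.8+450.5)/2 × 1 = 458.65
  [8.75→9.25]: (450.5+440.8)/2 × 0.5 = 222.825
  [9.25→9.75]: (440.8+430.2)/2 × 0.5 = 217.75
  [9.75→11.75]: (430.2+383.6)/2 × 2 = 813.8
  Sum = 4230.15 µg/L·hr

AUC = 4230 µg/L·hr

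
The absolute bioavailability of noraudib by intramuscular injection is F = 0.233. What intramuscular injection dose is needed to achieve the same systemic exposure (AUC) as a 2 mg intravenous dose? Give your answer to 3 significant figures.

For equal systemic exposure: F × D_ev = D_iv
D_ev = D_iv / F = 2 / 0.233 = 8.58369 mg

D_intramuscular = 8.58 mg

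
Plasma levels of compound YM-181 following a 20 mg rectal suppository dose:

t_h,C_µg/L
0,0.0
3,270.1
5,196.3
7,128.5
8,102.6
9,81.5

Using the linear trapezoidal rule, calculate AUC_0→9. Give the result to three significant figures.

Trapezoidal AUC_0→9:
  [0→3]: (0.0+270.1)/2 × 3 = 405.15
  [3→5]: (270.1+196.3)/2 × 2 = 466.4
  [5→7]: (196.3+128.5)/2 × 2 = 324.8
  [7→8]: (128.5+102.6)/2 × 1 = 115.55
  [8→9]: (102.6+81.5)/2 × 1 = 92.05
  Sum = 1403.95 µg/L·h

AUC = 1400 µg/L·h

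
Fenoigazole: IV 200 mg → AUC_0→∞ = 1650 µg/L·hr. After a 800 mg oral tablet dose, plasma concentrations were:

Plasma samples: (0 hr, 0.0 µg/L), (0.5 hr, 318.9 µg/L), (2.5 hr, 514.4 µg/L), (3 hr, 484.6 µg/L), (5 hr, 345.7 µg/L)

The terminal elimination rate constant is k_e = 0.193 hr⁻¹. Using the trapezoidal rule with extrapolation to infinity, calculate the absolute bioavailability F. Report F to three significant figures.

Trapezoidal AUC_0→5 (oral tablet):
  [0→0.5]: (0.0+318.9)/2 × 0.5 = 79.725
  [0.5→2.5]: (318.9+514.4)/2 × 2 = 833.3
  [2.5→3]: (514.4+484.6)/2 × 0.5 = 249.75
  [3→5]: (484.6+345.7)/2 × 2 = 830.3
  Sum = 1993.075 µg/L·hr
Tail: C_last/k_e = 345.7/0.193 = 1791.192
AUC_0→∞ (oral tablet) = 1993.075 + 1791.192 = 3784.267 µg/L·hr
F = (AUC_ev/D_ev)/(AUC_iv/D_iv) = (3784.267/800)/(1650/200) = 4.73033/8.25 = 0.5734

F = 0.573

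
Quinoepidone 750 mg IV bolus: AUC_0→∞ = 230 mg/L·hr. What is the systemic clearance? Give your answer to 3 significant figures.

CL = Dose_iv / AUC_0→∞
   = 750 / 230 = 3.26087 L/hr

CL = 3.26 L/hr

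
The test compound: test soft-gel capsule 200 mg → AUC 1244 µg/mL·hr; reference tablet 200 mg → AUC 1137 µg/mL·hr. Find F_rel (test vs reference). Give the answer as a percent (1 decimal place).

F_rel = (AUC_test/D_test) / (AUC_ref/D_ref)
      = (1244/200) / (1137/200)
      = 6.22 / 5.685 = 1.0941 = 109.41%

F_rel = 109.4%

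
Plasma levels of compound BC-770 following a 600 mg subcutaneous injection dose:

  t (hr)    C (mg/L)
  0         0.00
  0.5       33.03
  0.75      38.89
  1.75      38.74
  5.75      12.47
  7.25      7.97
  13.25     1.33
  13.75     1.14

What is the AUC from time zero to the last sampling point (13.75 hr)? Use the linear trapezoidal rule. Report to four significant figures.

Trapezoidal AUC_0→13.75:
  [0→0.5]: (0.00+33.03)/2 × 0.5 = 8.2575
  [0.5→0.75]: (33.03+38.89)/2 × 0.25 = 8.99
  [0.75→1.75]: (38.89+38.74)/2 × 1 = 38.815
  [1.75→5.75]: (38.74+12.47)/2 × 4 = 102.42
  [5.75→7.25]: (12.47+7.97)/2 × 1.5 = 15.33
  [7.25→13.25]: (7.97+1.33)/2 × 6 = 27.9
  [13.25→13.75]: (1.33+1.14)/2 × 0.5 = 0.6175
  Sum = 202.33 mg/L·hr

AUC = 202.3 mg/L·hr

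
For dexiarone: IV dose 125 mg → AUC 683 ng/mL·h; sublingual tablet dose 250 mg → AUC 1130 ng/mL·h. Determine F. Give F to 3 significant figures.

F = (AUC_ev / D_ev) / (AUC_iv / D_iv)
  = (1130/250) / (683/125)
  = 4.52 / 5.464 = 0.8272

F = 0.827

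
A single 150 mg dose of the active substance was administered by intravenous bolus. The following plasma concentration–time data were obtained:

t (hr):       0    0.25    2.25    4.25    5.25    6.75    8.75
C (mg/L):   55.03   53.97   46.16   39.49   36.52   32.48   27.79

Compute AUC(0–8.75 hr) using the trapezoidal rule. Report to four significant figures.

AUC = 349.4 mg/L·hr

Trapezoidal AUC_0→8.75:
  [0→0.25]: (55.03+53.97)/2 × 0.25 = 13.625
  [0.25→2.25]: (53.97+46.16)/2 × 2 = 100.13
  [2.25→4.25]: (46.16+39.49)/2 × 2 = 85.65
  [4.25→5.25]: (39.49+36.52)/2 × 1 = 38.005
  [5.25→6.75]: (36.52+32.48)/2 × 1.5 = 51.75
  [6.75→8.75]: (32.48+27.79)/2 × 2 = 60.27
  Sum = 349.43 mg/L·hr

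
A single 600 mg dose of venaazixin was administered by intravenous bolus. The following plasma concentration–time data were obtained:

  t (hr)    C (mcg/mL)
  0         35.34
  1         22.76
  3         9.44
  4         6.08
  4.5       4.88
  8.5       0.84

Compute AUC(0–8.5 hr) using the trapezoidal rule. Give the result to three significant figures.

AUC = 83.2 mcg/mL·hr

Trapezoidal AUC_0→8.5:
  [0→1]: (35.34+22.76)/2 × 1 = 29.05
  [1→3]: (22.76+9.44)/2 × 2 = 32.2
  [3→4]: (9.44+6.08)/2 × 1 = 7.76
  [4→4.5]: (6.08+4.88)/2 × 0.5 = 2.74
  [4.5→8.5]: (4.88+0.84)/2 × 4 = 11.44
  Sum = 83.19 mcg/mL·hr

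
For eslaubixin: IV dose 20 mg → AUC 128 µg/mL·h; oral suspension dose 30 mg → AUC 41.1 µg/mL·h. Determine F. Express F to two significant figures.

F = 0.21

F = (AUC_ev / D_ev) / (AUC_iv / D_iv)
  = (41.1/30) / (128/20)
  = 1.37 / 6.4 = 0.2141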